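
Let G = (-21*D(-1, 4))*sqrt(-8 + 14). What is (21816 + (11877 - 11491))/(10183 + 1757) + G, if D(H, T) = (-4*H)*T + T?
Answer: 11101/5970 - 420*sqrt(6) ≈ -1026.9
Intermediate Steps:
D(H, T) = T - 4*H*T (D(H, T) = -4*H*T + T = T - 4*H*T)
G = -420*sqrt(6) (G = (-84*(1 - 4*(-1)))*sqrt(-8 + 14) = (-84*(1 + 4))*sqrt(6) = (-84*5)*sqrt(6) = (-21*20)*sqrt(6) = -420*sqrt(6) ≈ -1028.8)
(21816 + (11877 - 11491))/(10183 + 1757) + G = (21816 + (11877 - 11491))/(10183 + 1757) - 420*sqrt(6) = (21816 + 386)/11940 - 420*sqrt(6) = 22202*(1/11940) - 420*sqrt(6) = 11101/5970 - 420*sqrt(6)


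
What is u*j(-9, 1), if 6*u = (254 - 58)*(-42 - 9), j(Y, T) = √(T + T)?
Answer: -1666*√2 ≈ -2356.1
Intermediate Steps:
j(Y, T) = √2*√T (j(Y, T) = √(2*T) = √2*√T)
u = -1666 (u = ((254 - 58)*(-42 - 9))/6 = (196*(-51))/6 = (⅙)*(-9996) = -1666)
u*j(-9, 1) = -1666*√2*√1 = -1666*√2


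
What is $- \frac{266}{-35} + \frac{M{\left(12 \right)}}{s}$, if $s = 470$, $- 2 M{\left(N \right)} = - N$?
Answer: $\frac{1789}{235} \approx 7.6128$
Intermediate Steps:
$M{\left(N \right)} = \frac{N}{2}$ ($M{\left(N \right)} = - \frac{\left(-1\right) N}{2} = \frac{N}{2}$)
$- \frac{266}{-35} + \frac{M{\left(12 \right)}}{s} = - \frac{266}{-35} + \frac{\frac{1}{2} \cdot 12}{470} = \left(-266\right) \left(- \frac{1}{35}\right) + 6 \cdot \frac{1}{470} = \frac{38}{5} + \frac{3}{235} = \frac{1789}{235}$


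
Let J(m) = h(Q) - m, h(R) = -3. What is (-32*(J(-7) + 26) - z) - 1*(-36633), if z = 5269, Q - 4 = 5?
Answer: 30404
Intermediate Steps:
Q = 9 (Q = 4 + 5 = 9)
J(m) = -3 - m
(-32*(J(-7) + 26) - z) - 1*(-36633) = (-32*((-3 - 1*(-7)) + 26) - 1*5269) - 1*(-36633) = (-32*((-3 + 7) + 26) - 5269) + 36633 = (-32*(4 + 26) - 5269) + 36633 = (-32*30 - 5269) + 36633 = (-960 - 5269) + 36633 = -6229 + 36633 = 30404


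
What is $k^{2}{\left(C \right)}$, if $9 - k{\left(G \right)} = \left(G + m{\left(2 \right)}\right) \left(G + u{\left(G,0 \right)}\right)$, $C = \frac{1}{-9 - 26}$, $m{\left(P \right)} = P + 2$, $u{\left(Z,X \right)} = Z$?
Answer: $\frac{127757809}{1500625} \approx 85.136$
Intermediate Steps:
$m{\left(P \right)} = 2 + P$
$C = - \frac{1}{35}$ ($C = \frac{1}{-35} = - \frac{1}{35} \approx -0.028571$)
$k{\left(G \right)} = 9 - 2 G \left(4 + G\right)$ ($k{\left(G \right)} = 9 - \left(G + \left(2 + 2\right)\right) \left(G + G\right) = 9 - \left(G + 4\right) 2 G = 9 - \left(4 + G\right) 2 G = 9 - 2 G \left(4 + G\right)$)
$k^{2}{\left(C \right)} = \left(9 - - \frac{8}{35} - 2 \left(- \frac{1}{35}\right)^{2}\right)^{2} = \left(9 + \frac{8}{35} - \frac{2}{1225}\right)^{2} = \left(\frac{11303}{1225}\right)^{2} = \frac{127757809}{1500625}$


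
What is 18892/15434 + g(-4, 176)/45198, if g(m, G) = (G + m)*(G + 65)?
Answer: 373412696/174396483 ≈ 2.1412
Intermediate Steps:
g(m, G) = (65 + G)*(G + m) (g(m, G) = (G + m)*(65 + G) = (65 + G)*(G + m))
18892/15434 + g(-4, 176)/45198 = 18892/15434 + (176² + 65*176 + 65*(-4) + 176*(-4))/45198 = 18892*(1/15434) + (30976 + 11440 - 260 - 704)*(1/45198) = 9446/7717 + 41452*(1/45198) = 9446/7717 + 20726/22599 = 373412696/174396483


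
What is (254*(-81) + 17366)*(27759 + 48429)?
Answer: -244411104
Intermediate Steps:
(254*(-81) + 17366)*(27759 + 48429) = (-20574 + 17366)*76188 = -3208*76188 = -244411104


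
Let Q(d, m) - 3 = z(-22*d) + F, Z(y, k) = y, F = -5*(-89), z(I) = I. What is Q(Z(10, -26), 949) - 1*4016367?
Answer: -4016139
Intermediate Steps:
F = 445
Q(d, m) = 448 - 22*d (Q(d, m) = 3 + (-22*d + 445) = 3 + (445 - 22*d) = 448 - 22*d)
Q(Z(10, -26), 949) - 1*4016367 = (448 - 22*10) - 1*4016367 = (448 - 220) - 4016367 = 228 - 4016367 = -4016139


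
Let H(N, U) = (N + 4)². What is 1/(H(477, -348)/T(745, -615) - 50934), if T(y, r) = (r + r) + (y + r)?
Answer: -1100/56258761 ≈ -1.9553e-5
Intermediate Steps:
T(y, r) = y + 3*r (T(y, r) = 2*r + (r + y) = y + 3*r)
H(N, U) = (4 + N)²
1/(H(477, -348)/T(745, -615) - 50934) = 1/((4 + 477)²/(745 + 3*(-615)) - 50934) = 1/(481²/(745 - 1845) - 50934) = 1/(231361/(-1100) - 50934) = 1/(231361*(-1/1100) - 50934) = 1/(-231361/1100 - 50934) = 1/(-56258761/1100) = -1100/56258761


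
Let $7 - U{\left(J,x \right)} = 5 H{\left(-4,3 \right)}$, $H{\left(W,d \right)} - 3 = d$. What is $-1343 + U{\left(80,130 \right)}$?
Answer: $-1366$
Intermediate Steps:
$H{\left(W,d \right)} = 3 + d$
$U{\left(J,x \right)} = -23$ ($U{\left(J,x \right)} = 7 - 5 \left(3 + 3\right) = 7 - 5 \cdot 6 = 7 - 30 = -23$)
$-1343 + U{\left(80,130 \right)} = -1343 - 23 = -1366$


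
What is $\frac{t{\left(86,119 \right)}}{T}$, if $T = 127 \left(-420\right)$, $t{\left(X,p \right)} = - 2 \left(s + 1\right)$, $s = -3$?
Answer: $- \frac{1}{13335} \approx -7.4991 \cdot 10^{-5}$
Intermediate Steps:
$t{\left(X,p \right)} = 4$ ($t{\left(X,p \right)} = - 2 \left(-3 + 1\right) = \left(-2\right) \left(-2\right) = 4$)
$T = -53340$
$\frac{t{\left(86,119 \right)}}{T} = \frac{4}{-53340} = 4 \left(- \frac{1}{53340}\right) = - \frac{1}{13335}$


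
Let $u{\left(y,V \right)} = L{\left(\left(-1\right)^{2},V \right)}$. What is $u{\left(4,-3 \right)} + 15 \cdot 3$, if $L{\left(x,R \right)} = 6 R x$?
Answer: $27$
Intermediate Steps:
$L{\left(x,R \right)} = 6 R x$
$u{\left(y,V \right)} = 6 V$ ($u{\left(y,V \right)} = 6 V \left(-1\right)^{2} = 6 V 1 = 6 V$)
$u{\left(4,-3 \right)} + 15 \cdot 3 = 6 \left(-3\right) + 15 \cdot 3 = -18 + 45 = 27$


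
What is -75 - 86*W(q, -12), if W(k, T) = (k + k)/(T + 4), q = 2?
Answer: -32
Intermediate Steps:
W(k, T) = 2*k/(4 + T) (W(k, T) = (2*k)/(4 + T) = 2*k/(4 + T))
-75 - 86*W(q, -12) = -75 - 172*2/(4 - 12) = -75 - 172*2/(-8) = -75 - 172*2*(-1)/8 = -75 - 86*(-½) = -75 + 43 = -32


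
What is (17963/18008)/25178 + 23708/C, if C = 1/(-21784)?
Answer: -234163530897092565/453405424 ≈ -5.1645e+8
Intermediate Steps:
C = -1/21784 ≈ -4.5905e-5
(17963/18008)/25178 + 23708/C = (17963/18008)/25178 + 23708/(-1/21784) = (17963*(1/18008))*(1/25178) + 23708*(-21784) = (17963/18008)*(1/25178) - 516455072 = 17963/453405424 - 516455072 = -234163530897092565/453405424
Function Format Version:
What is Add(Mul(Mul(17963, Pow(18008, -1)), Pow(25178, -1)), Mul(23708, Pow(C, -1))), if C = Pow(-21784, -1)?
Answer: Rational(-234163530897092565, 453405424) ≈ -5.1645e+8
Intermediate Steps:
C = Rational(-1, 21784) ≈ -4.5905e-5
Add(Mul(Mul(17963, Pow(18008, -1)), Pow(25178, -1)), Mul(23708, Pow(C, -1))) = Add(Mul(Mul(17963, Pow(18008, -1)), Pow(25178, -1)), Mul(23708, Pow(Rational(-1, 21784), -1))) = Add(Mul(Mul(17963, Rational(1, 18008)), Rational(1, 25178)), Mul(23708, -21784)) = Add(Mul(Rational(17963, 18008), Rational(1, 25178)), -516455072) = Add(Rational(17963, 453405424), -516455072) = Rational(-234163530897092565, 453405424)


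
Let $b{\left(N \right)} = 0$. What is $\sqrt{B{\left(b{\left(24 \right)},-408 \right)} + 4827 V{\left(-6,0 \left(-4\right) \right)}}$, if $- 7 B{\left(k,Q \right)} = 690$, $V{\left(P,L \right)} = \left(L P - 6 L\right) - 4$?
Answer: $\frac{3 i \sqrt{105658}}{7} \approx 139.31 i$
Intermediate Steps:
$V{\left(P,L \right)} = -4 - 6 L + L P$ ($V{\left(P,L \right)} = \left(- 6 L + L P\right) - 4 = -4 - 6 L + L P$)
$B{\left(k,Q \right)} = - \frac{690}{7}$ ($B{\left(k,Q \right)} = \left(- \frac{1}{7}\right) 690 = - \frac{690}{7}$)
$\sqrt{B{\left(b{\left(24 \right)},-408 \right)} + 4827 V{\left(-6,0 \left(-4\right) \right)}} = \sqrt{- \frac{690}{7} + 4827 \left(-4 - 6 \cdot 0 \left(-4\right) + 0 \left(-4\right) \left(-6\right)\right)} = \sqrt{- \frac{690}{7} + 4827 \left(-4 - 0 + 0 \left(-6\right)\right)} = \sqrt{- \frac{690}{7} + 4827 \left(-4 + 0 + 0\right)} = \sqrt{- \frac{690}{7} + 4827 \left(-4\right)} = \sqrt{- \frac{690}{7} - 19308} = \sqrt{- \frac{135846}{7}} = \frac{3 i \sqrt{105658}}{7}$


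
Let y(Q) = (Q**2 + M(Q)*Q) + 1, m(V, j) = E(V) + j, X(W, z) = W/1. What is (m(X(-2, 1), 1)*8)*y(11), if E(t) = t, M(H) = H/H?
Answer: -1064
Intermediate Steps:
M(H) = 1
X(W, z) = W (X(W, z) = W*1 = W)
m(V, j) = V + j
y(Q) = 1 + Q + Q**2 (y(Q) = (Q**2 + 1*Q) + 1 = (Q**2 + Q) + 1 = (Q + Q**2) + 1 = 1 + Q + Q**2)
(m(X(-2, 1), 1)*8)*y(11) = ((-2 + 1)*8)*(1 + 11 + 11**2) = (-1*8)*(1 + 11 + 121) = -8*133 = -1064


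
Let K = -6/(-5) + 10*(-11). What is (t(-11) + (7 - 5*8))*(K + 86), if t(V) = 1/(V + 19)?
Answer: 14991/20 ≈ 749.55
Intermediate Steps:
t(V) = 1/(19 + V)
K = -544/5 (K = -6*(-1/5) - 110 = 6/5 - 110 = -544/5 ≈ -108.80)
(t(-11) + (7 - 5*8))*(K + 86) = (1/(19 - 11) + (7 - 5*8))*(-544/5 + 86) = (1/8 + (7 - 40))*(-114/5) = (1/8 - 33)*(-114/5) = -263/8*(-114/5) = 14991/20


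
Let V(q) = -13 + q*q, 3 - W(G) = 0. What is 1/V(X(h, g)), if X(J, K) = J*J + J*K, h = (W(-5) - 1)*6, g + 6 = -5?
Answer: 1/131 ≈ 0.0076336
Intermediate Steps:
W(G) = 3 (W(G) = 3 - 1*0 = 3 + 0 = 3)
g = -11 (g = -6 - 5 = -11)
h = 12 (h = (3 - 1)*6 = 2*6 = 12)
X(J, K) = J² + J*K
V(q) = -13 + q²
1/V(X(h, g)) = 1/(-13 + (12*(12 - 11))²) = 1/(-13 + (12*1)²) = 1/(-13 + 12²) = 1/(-13 + 144) = 1/131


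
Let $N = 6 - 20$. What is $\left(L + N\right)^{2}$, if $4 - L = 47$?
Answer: $3249$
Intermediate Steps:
$L = -43$ ($L = 4 - 47 = -43$)
$N = -14$ ($N = 6 - 20 = -14$)
$\left(L + N\right)^{2} = \left(-43 - 14\right)^{2} = \left(-57\right)^{2} = 3249$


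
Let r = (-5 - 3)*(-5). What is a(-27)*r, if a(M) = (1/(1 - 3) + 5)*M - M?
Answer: -3780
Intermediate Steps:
r = 40 (r = -8*(-5) = 40)
a(M) = 7*M/2 (a(M) = (1/(-2) + 5)*M - M = (-1/2 + 5)*M - M = 9*M/2 - M = 7*M/2)
a(-27)*r = ((7/2)*(-27))*40 = -189/2*40 = -3780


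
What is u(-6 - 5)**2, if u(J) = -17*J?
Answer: 34969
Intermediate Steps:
u(-6 - 5)**2 = (-17*(-6 - 5))**2 = (-17*(-11))**2 = 187**2 = 34969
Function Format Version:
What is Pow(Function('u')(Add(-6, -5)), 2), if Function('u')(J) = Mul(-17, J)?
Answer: 34969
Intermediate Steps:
Pow(Function('u')(Add(-6, -5)), 2) = Pow(Mul(-17, Add(-6, -5)), 2) = Pow(Mul(-17, -11), 2) = Pow(187, 2) = 34969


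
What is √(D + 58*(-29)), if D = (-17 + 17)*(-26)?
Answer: 29*I*√2 ≈ 41.012*I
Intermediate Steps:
D = 0 (D = 0*(-26) = 0)
√(D + 58*(-29)) = √(0 + 58*(-29)) = √(0 - 1682) = √(-1682) = 29*I*√2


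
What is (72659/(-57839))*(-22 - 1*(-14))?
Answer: 581272/57839 ≈ 10.050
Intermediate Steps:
(72659/(-57839))*(-22 - 1*(-14)) = (72659*(-1/57839))*(-22 + 14) = -72659/57839*(-8) = 581272/57839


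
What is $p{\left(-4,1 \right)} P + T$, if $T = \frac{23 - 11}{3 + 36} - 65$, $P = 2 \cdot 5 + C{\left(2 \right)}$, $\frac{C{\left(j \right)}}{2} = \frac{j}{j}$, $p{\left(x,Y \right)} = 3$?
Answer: $- \frac{373}{13} \approx -28.692$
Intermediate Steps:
$C{\left(j \right)} = 2$ ($C{\left(j \right)} = 2 \frac{j}{j} = 2 \cdot 1 = 2$)
$P = 12$ ($P = 2 \cdot 5 + 2 = 10 + 2 = 12$)
$T = - \frac{841}{13}$ ($T = \frac{12}{39} - 65 = 12 \cdot \frac{1}{39} - 65 = \frac{4}{13} - 65 = - \frac{841}{13} \approx -64.692$)
$p{\left(-4,1 \right)} P + T = 3 \cdot 12 - \frac{841}{13} = 36 - \frac{841}{13} = - \frac{373}{13}$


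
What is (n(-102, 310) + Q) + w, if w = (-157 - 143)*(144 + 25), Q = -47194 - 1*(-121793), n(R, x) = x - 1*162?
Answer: 24047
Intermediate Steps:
n(R, x) = -162 + x (n(R, x) = x - 162 = -162 + x)
Q = 74599 (Q = -47194 + 121793 = 74599)
w = -50700 (w = -300*169 = -50700)
(n(-102, 310) + Q) + w = ((-162 + 310) + 74599) - 50700 = (148 + 74599) - 50700 = 74747 - 50700 = 24047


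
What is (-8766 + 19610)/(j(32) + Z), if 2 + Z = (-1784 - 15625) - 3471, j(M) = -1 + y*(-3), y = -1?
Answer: -2711/5220 ≈ -0.51935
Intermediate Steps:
j(M) = 2 (j(M) = -1 - 1*(-3) = -1 + 3 = 2)
Z = -20882 (Z = -2 + ((-1784 - 15625) - 3471) = -2 + (-17409 - 3471) = -2 - 20880 = -20882)
(-8766 + 19610)/(j(32) + Z) = (-8766 + 19610)/(2 - 20882) = 10844/(-20880) = 10844*(-1/20880) = -2711/5220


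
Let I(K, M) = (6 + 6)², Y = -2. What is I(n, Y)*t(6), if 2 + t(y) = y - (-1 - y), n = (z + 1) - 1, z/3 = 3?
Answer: 1584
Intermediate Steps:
z = 9 (z = 3*3 = 9)
n = 9 (n = (9 + 1) - 1 = 10 - 1 = 9)
t(y) = -1 + 2*y (t(y) = -2 + (y - (-1 - y)) = -2 + (y + (1 + y)) = -2 + (1 + 2*y) = -1 + 2*y)
I(K, M) = 144 (I(K, M) = 12² = 144)
I(n, Y)*t(6) = 144*(-1 + 2*6) = 144*(-1 + 12) = 144*11 = 1584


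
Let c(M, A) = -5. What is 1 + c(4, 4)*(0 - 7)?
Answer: 36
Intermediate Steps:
1 + c(4, 4)*(0 - 7) = 1 - 5*(0 - 7) = 1 - 5*(-7) = 1 + 35 = 36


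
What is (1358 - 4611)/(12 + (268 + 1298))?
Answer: -3253/1578 ≈ -2.0615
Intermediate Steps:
(1358 - 4611)/(12 + (268 + 1298)) = -3253/(12 + 1566) = -3253/1578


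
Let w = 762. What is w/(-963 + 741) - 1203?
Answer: -44638/37 ≈ -1206.4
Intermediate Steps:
w/(-963 + 741) - 1203 = 762/(-963 + 741) - 1203 = 762/(-222) - 1203 = -1/222*762 - 1203 = -127/37 - 1203 = -44638/37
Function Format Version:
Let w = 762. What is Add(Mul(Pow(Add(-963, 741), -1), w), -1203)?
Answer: Rational(-44638, 37) ≈ -1206.4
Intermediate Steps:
Add(Mul(Pow(Add(-963, 741), -1), w), -1203) = Add(Mul(Pow(Add(-963, 741), -1), 762), -1203) = Add(Mul(Pow(-222, -1), 762), -1203) = Add(Mul(Rational(-1, 222), 762), -1203) = Add(Rational(-127, 37), -1203) = Rational(-44638, 37)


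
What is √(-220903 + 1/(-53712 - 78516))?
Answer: I*√107286720803605/22038 ≈ 470.0*I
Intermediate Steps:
√(-220903 + 1/(-53712 - 78516)) = √(-220903 + 1/(-132228)) = √(-220903 - 1/132228) = √(-29209561885/132228) = I*√107286720803605/22038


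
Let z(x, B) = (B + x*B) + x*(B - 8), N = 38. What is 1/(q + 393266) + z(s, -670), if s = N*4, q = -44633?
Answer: -71667091277/348633 ≈ -2.0557e+5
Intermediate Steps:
s = 152 (s = 38*4 = 152)
z(x, B) = B + B*x + x*(-8 + B) (z(x, B) = (B + B*x) + x*(-8 + B) = B + B*x + x*(-8 + B))
1/(q + 393266) + z(s, -670) = 1/(-44633 + 393266) + (-670 - 8*152 + 2*(-670)*152) = 1/348633 + (-670 - 1216 - 203680) = 1/348633 - 205566 = -71667091277/348633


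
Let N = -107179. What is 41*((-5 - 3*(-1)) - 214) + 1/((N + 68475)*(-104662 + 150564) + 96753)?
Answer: -15732633122281/1776494255 ≈ -8856.0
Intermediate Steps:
41*((-5 - 3*(-1)) - 214) + 1/((N + 68475)*(-104662 + 150564) + 96753) = 41*((-5 - 3*(-1)) - 214) + 1/((-107179 + 68475)*(-104662 + 150564) + 96753) = 41*((-5 + 3) - 214) + 1/(-38704*45902 + 96753) = 41*(-2 - 214) + 1/(-1776591008 + 96753) = 41*(-216) + 1/(-1776494255) = -8856 - 1/1776494255 = -15732633122281/1776494255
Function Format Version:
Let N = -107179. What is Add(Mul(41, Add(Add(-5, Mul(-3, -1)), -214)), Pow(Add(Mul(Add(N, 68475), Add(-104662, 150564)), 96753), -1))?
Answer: Rational(-15732633122281, 1776494255) ≈ -8856.0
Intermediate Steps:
Add(Mul(41, Add(Add(-5, Mul(-3, -1)), -214)), Pow(Add(Mul(Add(N, 68475), Add(-104662, 150564)), 96753), -1)) = Add(Mul(41, Add(Add(-5, Mul(-3, -1)), -214)), Pow(Add(Mul(Add(-107179, 68475), Add(-104662, 150564)), 96753), -1)) = Add(Mul(41, Add(Add(-5, 3), -214)), Pow(Add(Mul(-38704, 45902), 96753), -1)) = Add(Mul(41, Add(-2, -214)), Pow(Add(-1776591008, 96753), -1)) = Add(Mul(41, -216), Pow(-1776494255, -1)) = Add(-8856, Rational(-1, 1776494255)) = Rational(-15732633122281, 1776494255)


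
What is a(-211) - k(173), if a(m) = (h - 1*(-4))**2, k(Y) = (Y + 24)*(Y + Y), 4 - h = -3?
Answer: -68041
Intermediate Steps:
h = 7 (h = 4 - 1*(-3) = 4 + 3 = 7)
k(Y) = 2*Y*(24 + Y) (k(Y) = (24 + Y)*(2*Y) = 2*Y*(24 + Y))
a(m) = 121 (a(m) = (7 - 1*(-4))**2 = (7 + 4)**2 = 11**2 = 121)
a(-211) - k(173) = 121 - 2*173*(24 + 173) = 121 - 2*173*197 = 121 - 1*68162 = 121 - 68162 = -68041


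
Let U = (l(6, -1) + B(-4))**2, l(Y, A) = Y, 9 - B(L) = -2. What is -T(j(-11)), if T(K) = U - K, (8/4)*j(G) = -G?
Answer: -567/2 ≈ -283.50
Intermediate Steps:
j(G) = -G/2 (j(G) = (-G)/2 = -G/2)
B(L) = 11 (B(L) = 9 - 1*(-2) = 9 + 2 = 11)
U = 289 (U = (6 + 11)**2 = 17**2 = 289)
T(K) = 289 - K
-T(j(-11)) = -(289 - (-1)*(-11)/2) = -(289 - 1*11/2) = -(289 - 11/2) = -1*567/2 = -567/2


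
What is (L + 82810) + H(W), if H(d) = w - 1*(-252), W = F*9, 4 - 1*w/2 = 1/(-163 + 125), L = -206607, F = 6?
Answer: -2347202/19 ≈ -1.2354e+5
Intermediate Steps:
w = 153/19 (w = 8 - 2/(-163 + 125) = 8 - 2/(-38) = 8 - 2*(-1/38) = 8 + 1/19 = 153/19 ≈ 8.0526)
W = 54 (W = 6*9 = 54)
H(d) = 4941/19 (H(d) = 153/19 - 1*(-252) = 153/19 + 252 = 4941/19)
(L + 82810) + H(W) = (-206607 + 82810) + 4941/19 = -123797 + 4941/19 = -2347202/19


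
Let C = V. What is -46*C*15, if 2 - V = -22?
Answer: -16560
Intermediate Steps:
V = 24 (V = 2 - 1*(-22) = 2 + 22 = 24)
C = 24
-46*C*15 = -46*24*15 = -1104*15 = -16560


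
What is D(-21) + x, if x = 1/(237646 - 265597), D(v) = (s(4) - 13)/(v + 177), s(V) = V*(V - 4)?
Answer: -3107/37268 ≈ -0.083369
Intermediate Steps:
s(V) = V*(-4 + V)
D(v) = -13/(177 + v) (D(v) = (4*(-4 + 4) - 13)/(v + 177) = (4*0 - 13)/(177 + v) = (0 - 13)/(177 + v) = -13/(177 + v))
x = -1/27951 (x = 1/(-27951) = -1/27951 ≈ -3.5777e-5)
D(-21) + x = -13/(177 - 21) - 1/27951 = -13/156 - 1/27951 = -13*1/156 - 1/27951 = -1/12 - 1/27951 = -3107/37268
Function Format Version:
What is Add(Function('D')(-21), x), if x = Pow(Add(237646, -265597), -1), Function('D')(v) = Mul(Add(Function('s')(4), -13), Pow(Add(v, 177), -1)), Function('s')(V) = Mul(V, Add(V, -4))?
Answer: Rational(-3107, 37268) ≈ -0.083369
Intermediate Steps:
Function('s')(V) = Mul(V, Add(-4, V))
Function('D')(v) = Mul(-13, Pow(Add(177, v), -1)) (Function('D')(v) = Mul(Add(Mul(4, Add(-4, 4)), -13), Pow(Add(v, 177), -1)) = Mul(Add(Mul(4, 0), -13), Pow(Add(177, v), -1)) = Mul(Add(0, -13), Pow(Add(177, v), -1)) = Mul(-13, Pow(Add(177, v), -1)))
x = Rational(-1, 27951) (x = Pow(-27951, -1) = Rational(-1, 27951) ≈ -3.5777e-5)
Add(Function('D')(-21), x) = Add(Mul(-13, Pow(Add(177, -21), -1)), Rational(-1, 27951)) = Add(Mul(-13, Pow(156, -1)), Rational(-1, 27951)) = Add(Mul(-13, Rational(1, 156)), Rational(-1, 27951)) = Add(Rational(-1, 12), Rational(-1, 27951)) = Rational(-3107, 37268)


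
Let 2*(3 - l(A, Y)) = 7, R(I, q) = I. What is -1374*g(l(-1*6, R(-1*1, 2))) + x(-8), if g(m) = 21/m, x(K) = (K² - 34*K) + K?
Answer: 58036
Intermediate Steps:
l(A, Y) = -½ (l(A, Y) = 3 - ½*7 = 3 - 7/2 = -½)
x(K) = K² - 33*K
-1374*g(l(-1*6, R(-1*1, 2))) + x(-8) = -28854/(-½) - 8*(-33 - 8) = -28854*(-2) - 8*(-41) = -1374*(-42) + 328 = 57708 + 328 = 58036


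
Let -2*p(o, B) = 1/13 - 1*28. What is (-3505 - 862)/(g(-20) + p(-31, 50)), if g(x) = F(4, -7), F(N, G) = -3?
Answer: -113542/285 ≈ -398.39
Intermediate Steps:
g(x) = -3
p(o, B) = 363/26 (p(o, B) = -(1/13 - 1*28)/2 = -(1/13 - 28)/2 = -½*(-363/13) = 363/26)
(-3505 - 862)/(g(-20) + p(-31, 50)) = (-3505 - 862)/(-3 + 363/26) = -4367/285/26 = -4367*26/285 = -113542/285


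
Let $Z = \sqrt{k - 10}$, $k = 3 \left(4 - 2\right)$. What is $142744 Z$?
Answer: $285488 i \approx 2.8549 \cdot 10^{5} i$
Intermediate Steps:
$k = 6$ ($k = 3 \cdot 2 = 6$)
$Z = 2 i$ ($Z = \sqrt{6 - 10} = \sqrt{-4} = 2 i \approx 2.0 i$)
$142744 Z = 142744 \cdot 2 i = 285488 i$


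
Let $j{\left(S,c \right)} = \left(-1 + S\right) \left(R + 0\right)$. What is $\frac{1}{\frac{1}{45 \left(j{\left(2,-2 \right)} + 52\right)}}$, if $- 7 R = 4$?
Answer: $\frac{16200}{7} \approx 2314.3$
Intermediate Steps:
$R = - \frac{4}{7}$ ($R = \left(- \frac{1}{7}\right) 4 = - \frac{4}{7} \approx -0.57143$)
$j{\left(S,c \right)} = \frac{4}{7} - \frac{4 S}{7}$ ($j{\left(S,c \right)} = \left(-1 + S\right) \left(- \frac{4}{7} + 0\right) = \left(-1 + S\right) \left(- \frac{4}{7}\right) = \frac{4}{7} - \frac{4 S}{7}$)
$\frac{1}{\frac{1}{45 \left(j{\left(2,-2 \right)} + 52\right)}} = \frac{1}{\frac{1}{45 \left(\left(\frac{4}{7} - \frac{8}{7}\right) + 52\right)}} = \frac{1}{\frac{1}{45 \left(- \frac{4}{7} + 52\right)}} = \frac{1}{\frac{1}{45 \cdot \frac{360}{7}}} = \frac{1}{\frac{1}{\frac{16200}{7}}} = \frac{1}{\frac{7}{16200}} = \frac{16200}{7}$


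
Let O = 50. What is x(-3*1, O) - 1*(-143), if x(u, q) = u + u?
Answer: 137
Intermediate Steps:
x(u, q) = 2*u
x(-3*1, O) - 1*(-143) = 2*(-3*1) - 1*(-143) = 2*(-3) + 143 = -6 + 143 = 137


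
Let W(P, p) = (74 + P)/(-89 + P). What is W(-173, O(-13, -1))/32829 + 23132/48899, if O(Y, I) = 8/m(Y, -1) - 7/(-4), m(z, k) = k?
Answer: 66322584379/140196660334 ≈ 0.47307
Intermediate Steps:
O(Y, I) = -25/4 (O(Y, I) = 8/(-1) - 7/(-4) = 8*(-1) - 7*(-¼) = -8 + 7/4 = -25/4)
W(P, p) = (74 + P)/(-89 + P)
W(-173, O(-13, -1))/32829 + 23132/48899 = ((74 - 173)/(-89 - 173))/32829 + 23132/48899 = (-99/(-262))*(1/32829) + 23132*(1/48899) = -1/262*(-99)*(1/32829) + 23132/48899 = (99/262)*(1/32829) + 23132/48899 = 33/2867066 + 23132/48899 = 66322584379/140196660334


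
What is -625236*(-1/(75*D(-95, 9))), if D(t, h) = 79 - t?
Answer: 104206/2175 ≈ 47.911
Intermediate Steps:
-625236*(-1/(75*D(-95, 9))) = -625236*(-1/(75*(79 - 1*(-95)))) = -625236*(-1/(75*(79 + 95))) = -625236/((-75*174)) = -625236/(-13050) = -625236*(-1/13050) = 104206/2175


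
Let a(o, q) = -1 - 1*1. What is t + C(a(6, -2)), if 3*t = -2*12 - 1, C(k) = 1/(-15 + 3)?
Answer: -101/12 ≈ -8.4167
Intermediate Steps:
a(o, q) = -2 (a(o, q) = -1 - 1 = -2)
C(k) = -1/12 (C(k) = 1/(-12) = -1/12)
t = -25/3 (t = (-2*12 - 1)/3 = (-24 - 1)/3 = (⅓)*(-25) = -25/3 ≈ -8.3333)
t + C(a(6, -2)) = -25/3 - 1/12 = -101/12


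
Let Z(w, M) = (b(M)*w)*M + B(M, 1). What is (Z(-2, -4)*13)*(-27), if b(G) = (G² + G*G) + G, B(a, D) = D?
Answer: -78975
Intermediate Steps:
b(G) = G + 2*G² (b(G) = (G² + G²) + G = 2*G² + G = G + 2*G²)
Z(w, M) = 1 + w*M²*(1 + 2*M) (Z(w, M) = ((M*(1 + 2*M))*w)*M + 1 = (M*w*(1 + 2*M))*M + 1 = w*M²*(1 + 2*M) + 1 = 1 + w*M²*(1 + 2*M))
(Z(-2, -4)*13)*(-27) = ((1 - 2*(-4)²*(1 + 2*(-4)))*13)*(-27) = ((1 - 2*16*(1 - 8))*13)*(-27) = ((1 - 2*16*(-7))*13)*(-27) = ((1 + 224)*13)*(-27) = (225*13)*(-27) = 2925*(-27) = -78975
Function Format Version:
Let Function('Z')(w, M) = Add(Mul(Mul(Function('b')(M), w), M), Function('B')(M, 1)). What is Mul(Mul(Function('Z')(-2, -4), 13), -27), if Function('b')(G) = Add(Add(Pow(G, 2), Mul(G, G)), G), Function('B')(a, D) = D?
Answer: -78975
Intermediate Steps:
Function('b')(G) = Add(G, Mul(2, Pow(G, 2))) (Function('b')(G) = Add(Add(Pow(G, 2), Pow(G, 2)), G) = Add(Mul(2, Pow(G, 2)), G) = Add(G, Mul(2, Pow(G, 2))))
Function('Z')(w, M) = Add(1, Mul(w, Pow(M, 2), Add(1, Mul(2, M)))) (Function('Z')(w, M) = Add(Mul(Mul(Mul(M, Add(1, Mul(2, M))), w), M), 1) = Add(Mul(Mul(M, w, Add(1, Mul(2, M))), M), 1) = Add(Mul(w, Pow(M, 2), Add(1, Mul(2, M))), 1) = Add(1, Mul(w, Pow(M, 2), Add(1, Mul(2, M)))))
Mul(Mul(Function('Z')(-2, -4), 13), -27) = Mul(Mul(Add(1, Mul(-2, Pow(-4, 2), Add(1, Mul(2, -4)))), 13), -27) = Mul(Mul(Add(1, Mul(-2, 16, Add(1, -8))), 13), -27) = Mul(Mul(Add(1, Mul(-2, 16, -7)), 13), -27) = Mul(Mul(Add(1, 224), 13), -27) = Mul(Mul(225, 13), -27) = Mul(2925, -27) = -78975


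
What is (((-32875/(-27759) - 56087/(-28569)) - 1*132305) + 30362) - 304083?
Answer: -35777239191082/88116319 ≈ -4.0602e+5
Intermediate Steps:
(((-32875/(-27759) - 56087/(-28569)) - 1*132305) + 30362) - 304083 = (((-32875*(-1/27759) - 56087*(-1/28569)) - 132305) + 30362) - 304083 = (((32875/27759 + 56087/28569) - 132305) + 30362) - 304083 = ((277347212/88116319 - 132305) + 30362) - 304083 = (-11657952238083/88116319 + 30362) - 304083 = -8982564560605/88116319 - 304083 = -35777239191082/88116319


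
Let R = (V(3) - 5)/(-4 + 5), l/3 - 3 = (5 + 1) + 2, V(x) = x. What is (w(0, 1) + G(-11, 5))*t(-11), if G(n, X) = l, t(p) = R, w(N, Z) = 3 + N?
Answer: -72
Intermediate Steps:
l = 33 (l = 9 + 3*((5 + 1) + 2) = 9 + 3*(6 + 2) = 9 + 3*8 = 9 + 24 = 33)
R = -2 (R = (3 - 5)/(-4 + 5) = -2/1 = -2*1 = -2)
t(p) = -2
G(n, X) = 33
(w(0, 1) + G(-11, 5))*t(-11) = ((3 + 0) + 33)*(-2) = (3 + 33)*(-2) = 36*(-2) = -72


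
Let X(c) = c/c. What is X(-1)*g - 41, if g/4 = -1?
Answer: -45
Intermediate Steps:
X(c) = 1
g = -4 (g = 4*(-1) = -4)
X(-1)*g - 41 = 1*(-4) - 41 = -4 - 41 = -45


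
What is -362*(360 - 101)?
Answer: -93758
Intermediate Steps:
-362*(360 - 101) = -362*259 = -93758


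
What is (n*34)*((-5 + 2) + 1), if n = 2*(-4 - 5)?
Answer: 1224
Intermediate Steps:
n = -18 (n = 2*(-9) = -18)
(n*34)*((-5 + 2) + 1) = (-18*34)*((-5 + 2) + 1) = -612*(-3 + 1) = -612*(-2) = 1224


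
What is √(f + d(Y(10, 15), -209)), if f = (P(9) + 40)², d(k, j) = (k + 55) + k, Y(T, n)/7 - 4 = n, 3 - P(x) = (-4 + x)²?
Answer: √645 ≈ 25.397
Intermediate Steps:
P(x) = 3 - (-4 + x)²
Y(T, n) = 28 + 7*n
d(k, j) = 55 + 2*k (d(k, j) = (55 + k) + k = 55 + 2*k)
f = 324 (f = ((3 - (-4 + 9)²) + 40)² = ((3 - 1*5²) + 40)² = ((3 - 1*25) + 40)² = ((3 - 25) + 40)² = (-22 + 40)² = 18² = 324)
√(f + d(Y(10, 15), -209)) = √(324 + (55 + 2*(28 + 7*15))) = √(324 + (55 + 2*(28 + 105))) = √(324 + (55 + 2*133)) = √(324 + (55 + 266)) = √(324 + 321) = √645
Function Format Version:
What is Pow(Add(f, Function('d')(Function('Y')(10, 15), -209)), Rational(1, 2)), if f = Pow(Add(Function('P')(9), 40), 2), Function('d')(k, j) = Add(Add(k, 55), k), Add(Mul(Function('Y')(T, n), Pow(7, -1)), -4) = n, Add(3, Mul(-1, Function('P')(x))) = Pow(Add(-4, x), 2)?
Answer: Pow(645, Rational(1, 2)) ≈ 25.397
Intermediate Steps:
Function('P')(x) = Add(3, Mul(-1, Pow(Add(-4, x), 2)))
Function('Y')(T, n) = Add(28, Mul(7, n))
Function('d')(k, j) = Add(55, Mul(2, k)) (Function('d')(k, j) = Add(Add(55, k), k) = Add(55, Mul(2, k)))
f = 324 (f = Pow(Add(Add(3, Mul(-1, Pow(Add(-4, 9), 2))), 40), 2) = Pow(Add(Add(3, Mul(-1, Pow(5, 2))), 40), 2) = Pow(Add(Add(3, Mul(-1, 25)), 40), 2) = Pow(Add(Add(3, -25), 40), 2) = Pow(Add(-22, 40), 2) = Pow(18, 2) = 324)
Pow(Add(f, Function('d')(Function('Y')(10, 15), -209)), Rational(1, 2)) = Pow(Add(324, Add(55, Mul(2, Add(28, Mul(7, 15))))), Rational(1, 2)) = Pow(Add(324, Add(55, Mul(2, Add(28, 105)))), Rational(1, 2)) = Pow(Add(324, Add(55, Mul(2, 133))), Rational(1, 2)) = Pow(Add(324, Add(55, 266)), Rational(1, 2)) = Pow(Add(324, 321), Rational(1, 2)) = Pow(645, Rational(1, 2))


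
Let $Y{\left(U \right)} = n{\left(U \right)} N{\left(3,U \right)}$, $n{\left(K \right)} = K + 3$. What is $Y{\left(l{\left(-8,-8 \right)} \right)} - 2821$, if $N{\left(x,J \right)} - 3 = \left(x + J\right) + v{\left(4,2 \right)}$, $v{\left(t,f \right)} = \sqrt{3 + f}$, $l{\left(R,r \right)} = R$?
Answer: $-2811 - 5 \sqrt{5} \approx -2822.2$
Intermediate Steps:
$n{\left(K \right)} = 3 + K$
$N{\left(x,J \right)} = 3 + J + x + \sqrt{5}$ ($N{\left(x,J \right)} = 3 + \left(\left(x + J\right) + \sqrt{3 + 2}\right) = 3 + \left(\left(J + x\right) + \sqrt{5}\right) = 3 + \left(J + x + \sqrt{5}\right) = 3 + J + x + \sqrt{5}$)
$Y{\left(U \right)} = \left(3 + U\right) \left(6 + U + \sqrt{5}\right)$ ($Y{\left(U \right)} = \left(3 + U\right) \left(3 + U + 3 + \sqrt{5}\right) = \left(3 + U\right) \left(6 + U + \sqrt{5}\right)$)
$Y{\left(l{\left(-8,-8 \right)} \right)} - 2821 = \left(3 - 8\right) \left(6 - 8 + \sqrt{5}\right) - 2821 = - 5 \left(-2 + \sqrt{5}\right) - 2821 = \left(10 - 5 \sqrt{5}\right) - 2821 = -2811 - 5 \sqrt{5}$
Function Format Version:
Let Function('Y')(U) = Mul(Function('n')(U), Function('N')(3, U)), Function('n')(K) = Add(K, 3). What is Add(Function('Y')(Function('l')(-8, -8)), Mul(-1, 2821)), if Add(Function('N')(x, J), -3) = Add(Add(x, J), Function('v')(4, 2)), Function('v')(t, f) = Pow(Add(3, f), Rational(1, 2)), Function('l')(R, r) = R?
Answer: Add(-2811, Mul(-5, Pow(5, Rational(1, 2)))) ≈ -2822.2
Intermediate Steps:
Function('n')(K) = Add(3, K)
Function('N')(x, J) = Add(3, J, x, Pow(5, Rational(1, 2))) (Function('N')(x, J) = Add(3, Add(Add(x, J), Pow(Add(3, 2), Rational(1, 2)))) = Add(3, Add(Add(J, x), Pow(5, Rational(1, 2)))) = Add(3, Add(J, x, Pow(5, Rational(1, 2)))) = Add(3, J, x, Pow(5, Rational(1, 2))))
Function('Y')(U) = Mul(Add(3, U), Add(6, U, Pow(5, Rational(1, 2)))) (Function('Y')(U) = Mul(Add(3, U), Add(3, U, 3, Pow(5, Rational(1, 2)))) = Mul(Add(3, U), Add(6, U, Pow(5, Rational(1, 2)))))
Add(Function('Y')(Function('l')(-8, -8)), Mul(-1, 2821)) = Add(Mul(Add(3, -8), Add(6, -8, Pow(5, Rational(1, 2)))), Mul(-1, 2821)) = Add(Mul(-5, Add(-2, Pow(5, Rational(1, 2)))), -2821) = Add(Add(10, Mul(-5, Pow(5, Rational(1, 2)))), -2821) = Add(-2811, Mul(-5, Pow(5, Rational(1, 2))))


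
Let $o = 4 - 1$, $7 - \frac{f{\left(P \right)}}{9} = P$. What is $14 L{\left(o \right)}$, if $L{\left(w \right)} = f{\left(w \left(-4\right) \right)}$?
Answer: $2394$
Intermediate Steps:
$f{\left(P \right)} = 63 - 9 P$
$o = 3$
$L{\left(w \right)} = 63 + 36 w$ ($L{\left(w \right)} = 63 - 9 w \left(-4\right) = 63 - 9 \left(- 4 w\right) = 63 + 36 w$)
$14 L{\left(o \right)} = 14 \left(63 + 36 \cdot 3\right) = 14 \left(63 + 108\right) = 14 \cdot 171 = 2394$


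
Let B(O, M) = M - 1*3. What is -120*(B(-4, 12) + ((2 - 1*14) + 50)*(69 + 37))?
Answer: -484440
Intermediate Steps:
B(O, M) = -3 + M (B(O, M) = M - 3 = -3 + M)
-120*(B(-4, 12) + ((2 - 1*14) + 50)*(69 + 37)) = -120*((-3 + 12) + ((2 - 1*14) + 50)*(69 + 37)) = -120*(9 + ((2 - 14) + 50)*106) = -120*(9 + (-12 + 50)*106) = -120*(9 + 38*106) = -120*(9 + 4028) = -120*4037 = -484440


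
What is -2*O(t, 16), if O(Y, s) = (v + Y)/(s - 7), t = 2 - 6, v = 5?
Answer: -2/9 ≈ -0.22222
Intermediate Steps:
t = -4
O(Y, s) = (5 + Y)/(-7 + s) (O(Y, s) = (5 + Y)/(s - 7) = (5 + Y)/(-7 + s))
-2*O(t, 16) = -2*(5 - 4)/(-7 + 16) = -2/9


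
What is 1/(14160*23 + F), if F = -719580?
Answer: -1/393900 ≈ -2.5387e-6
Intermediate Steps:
1/(14160*23 + F) = 1/(14160*23 - 719580) = 1/(325680 - 719580) = 1/(-393900) = -1/393900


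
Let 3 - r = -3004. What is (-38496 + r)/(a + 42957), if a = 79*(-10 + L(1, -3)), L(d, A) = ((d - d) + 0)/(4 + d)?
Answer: -35489/42167 ≈ -0.84163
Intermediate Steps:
r = 3007 (r = 3 - 1*(-3004) = 3 + 3004 = 3007)
L(d, A) = 0 (L(d, A) = (0 + 0)/(4 + d) = 0/(4 + d) = 0)
a = -790 (a = 79*(-10 + 0) = 79*(-10) = -790)
(-38496 + r)/(a + 42957) = (-38496 + 3007)/(-790 + 42957) = -35489/42167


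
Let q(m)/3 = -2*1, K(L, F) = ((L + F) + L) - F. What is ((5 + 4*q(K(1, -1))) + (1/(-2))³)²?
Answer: 23409/64 ≈ 365.77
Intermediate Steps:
K(L, F) = 2*L (K(L, F) = ((F + L) + L) - F = (F + 2*L) - F = 2*L)
q(m) = -6 (q(m) = 3*(-2*1) = 3*(-2) = -6)
((5 + 4*q(K(1, -1))) + (1/(-2))³)² = ((5 + 4*(-6)) + (1/(-2))³)² = ((5 - 24) + (-½)³)² = (-19 - ⅛)² = (-153/8)² = 23409/64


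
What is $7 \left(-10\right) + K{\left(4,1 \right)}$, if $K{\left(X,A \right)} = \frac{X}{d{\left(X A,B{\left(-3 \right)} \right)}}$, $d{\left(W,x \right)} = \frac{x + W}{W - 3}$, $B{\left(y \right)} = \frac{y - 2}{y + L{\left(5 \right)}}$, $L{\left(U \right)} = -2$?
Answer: $- \frac{346}{5} \approx -69.2$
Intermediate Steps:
$B{\left(y \right)} = 1$ ($B{\left(y \right)} = \frac{y - 2}{y - 2} = \frac{-2 + y}{-2 + y} = 1$)
$d{\left(W,x \right)} = \frac{W + x}{-3 + W}$
$K{\left(X,A \right)} = \frac{X \left(-3 + A X\right)}{1 + A X}$ ($K{\left(X,A \right)} = \frac{X}{\frac{1}{-3 + X A} \left(X A + 1\right)} = \frac{X}{\frac{1}{-3 + A X} \left(A X + 1\right)} = \frac{X}{\frac{1}{-3 + A X} \left(1 + A X\right)} = X \frac{-3 + A X}{1 + A X} = \frac{X \left(-3 + A X\right)}{1 + A X}$)
$7 \left(-10\right) + K{\left(4,1 \right)} = 7 \left(-10\right) + \frac{4 \left(-3 + 1 \cdot 4\right)}{1 + 1 \cdot 4} = -70 + \frac{4 \left(-3 + 4\right)}{1 + 4} = -70 + 4 \cdot \frac{1}{5} \cdot 1 = -70 + \frac{4}{5} = - \frac{346}{5}$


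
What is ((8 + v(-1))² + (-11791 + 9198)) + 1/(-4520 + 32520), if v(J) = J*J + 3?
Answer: -68571999/28000 ≈ -2449.0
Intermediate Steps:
v(J) = 3 + J² (v(J) = J² + 3 = 3 + J²)
((8 + v(-1))² + (-11791 + 9198)) + 1/(-4520 + 32520) = ((8 + (3 + (-1)²))² + (-11791 + 9198)) + 1/(-4520 + 32520) = ((8 + (3 + 1))² - 2593) + 1/28000 = ((8 + 4)² - 2593) + 1/28000 = (12² - 2593) + 1/28000 = (144 - 2593) + 1/28000 = -2449 + 1/28000 = -68571999/28000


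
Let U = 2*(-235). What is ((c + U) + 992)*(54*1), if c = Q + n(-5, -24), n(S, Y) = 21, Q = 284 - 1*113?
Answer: 38556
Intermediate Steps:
Q = 171 (Q = 284 - 113 = 171)
c = 192 (c = 171 + 21 = 192)
U = -470
((c + U) + 992)*(54*1) = ((192 - 470) + 992)*(54*1) = (-278 + 992)*54 = 714*54 = 38556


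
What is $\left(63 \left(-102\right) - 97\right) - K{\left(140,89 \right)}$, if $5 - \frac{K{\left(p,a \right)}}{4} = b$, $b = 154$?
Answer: $-5927$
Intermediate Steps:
$K{\left(p,a \right)} = -596$ ($K{\left(p,a \right)} = 20 - 616 = -596$)
$\left(63 \left(-102\right) - 97\right) - K{\left(140,89 \right)} = \left(63 \left(-102\right) - 97\right) - -596 = \left(-6426 - 97\right) + 596 = -6523 + 596 = -5927$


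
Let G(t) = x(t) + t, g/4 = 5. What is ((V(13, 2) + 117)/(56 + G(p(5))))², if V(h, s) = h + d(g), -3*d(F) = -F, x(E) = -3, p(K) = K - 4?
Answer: 42025/6561 ≈ 6.4053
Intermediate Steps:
p(K) = -4 + K
g = 20 (g = 4*5 = 20)
G(t) = -3 + t
d(F) = F/3 (d(F) = -(-1)*F/3 = F/3)
V(h, s) = 20/3 + h (V(h, s) = h + (⅓)*20 = h + 20/3 = 20/3 + h)
((V(13, 2) + 117)/(56 + G(p(5))))² = (((20/3 + 13) + 117)/(56 + (-3 + (-4 + 5))))² = ((59/3 + 117)/(56 + (-3 + 1)))² = (410/(3*(56 - 2)))² = ((410/3)/54)² = ((410/3)*(1/54))² = (205/81)² = 42025/6561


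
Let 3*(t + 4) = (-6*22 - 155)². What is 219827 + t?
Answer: 741838/3 ≈ 2.4728e+5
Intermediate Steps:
t = 82357/3 (t = -4 + (-6*22 - 155)²/3 = -4 + (-132 - 155)²/3 = -4 + (⅓)*(-287)² = -4 + (⅓)*82369 = -4 + 82369/3 = 82357/3 ≈ 27452.)
219827 + t = 219827 + 82357/3 = 741838/3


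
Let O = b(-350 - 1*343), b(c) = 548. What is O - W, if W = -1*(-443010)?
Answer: -442462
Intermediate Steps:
O = 548
W = 443010
O - W = 548 - 1*443010 = 548 - 443010 = -442462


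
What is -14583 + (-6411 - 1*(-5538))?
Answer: -15456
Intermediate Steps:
-14583 + (-6411 - 1*(-5538)) = -14583 + (-6411 + 5538) = -14583 - 873 = -15456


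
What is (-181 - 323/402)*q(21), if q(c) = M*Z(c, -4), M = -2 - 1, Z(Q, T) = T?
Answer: -146170/67 ≈ -2181.6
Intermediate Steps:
M = -3
q(c) = 12 (q(c) = -3*(-4) = 12)
(-181 - 323/402)*q(21) = (-181 - 323/402)*12 = -73085/402*12 = -146170/67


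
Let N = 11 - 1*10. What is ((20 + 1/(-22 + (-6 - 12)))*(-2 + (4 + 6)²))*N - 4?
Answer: 39071/20 ≈ 1953.6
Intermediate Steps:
N = 1 (N = 11 - 10 = 1)
((20 + 1/(-22 + (-6 - 12)))*(-2 + (4 + 6)²))*N - 4 = ((20 + 1/(-22 + (-6 - 12)))*(-2 + (4 + 6)²))*1 - 4 = ((20 + 1/(-22 - 18))*(-2 + 10²))*1 - 4 = ((20 + 1/(-40))*(-2 + 100))*1 - 4 = ((20 - 1/40)*98)*1 - 4 = ((799/40)*98)*1 - 4 = (39151/20)*1 - 4 = 39151/20 - 4 = 39071/20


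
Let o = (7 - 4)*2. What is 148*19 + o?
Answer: 2818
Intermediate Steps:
o = 6 (o = 3*2 = 6)
148*19 + o = 148*19 + 6 = 2812 + 6 = 2818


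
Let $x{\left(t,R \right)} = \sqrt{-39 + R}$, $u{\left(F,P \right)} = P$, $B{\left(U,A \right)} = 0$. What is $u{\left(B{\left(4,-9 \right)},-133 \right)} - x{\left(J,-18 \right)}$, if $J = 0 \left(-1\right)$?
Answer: $-133 - i \sqrt{57} \approx -133.0 - 7.5498 i$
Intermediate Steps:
$J = 0$
$u{\left(B{\left(4,-9 \right)},-133 \right)} - x{\left(J,-18 \right)} = -133 - \sqrt{-39 - 18} = -133 - \sqrt{-57} = -133 - i \sqrt{57}$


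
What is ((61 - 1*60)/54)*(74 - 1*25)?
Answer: 49/54 ≈ 0.90741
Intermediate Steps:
((61 - 1*60)/54)*(74 - 1*25) = ((61 - 60)/54)*(74 - 25) = ((1/54)*1)*49 = (1/54)*49 = 49/54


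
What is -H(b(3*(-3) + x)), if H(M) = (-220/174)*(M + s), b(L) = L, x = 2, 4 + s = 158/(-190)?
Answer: -24728/1653 ≈ -14.959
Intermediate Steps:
s = -459/95 (s = -4 + 158/(-190) = -4 + 158*(-1/190) = -4 - 79/95 = -459/95 ≈ -4.8316)
H(M) = 3366/551 - 110*M/87 (H(M) = (-220/174)*(M - 459/95) = (-220*1/174)*(-459/95 + M) = -110*(-459/95 + M)/87 = 3366/551 - 110*M/87)
-H(b(3*(-3) + x)) = -(3366/551 - 110*(3*(-3) + 2)/87) = -(3366/551 - 110*(-9 + 2)/87) = -(3366/551 - 110/87*(-7)) = -(3366/551 + 770/87) = -1*24728/1653 = -24728/1653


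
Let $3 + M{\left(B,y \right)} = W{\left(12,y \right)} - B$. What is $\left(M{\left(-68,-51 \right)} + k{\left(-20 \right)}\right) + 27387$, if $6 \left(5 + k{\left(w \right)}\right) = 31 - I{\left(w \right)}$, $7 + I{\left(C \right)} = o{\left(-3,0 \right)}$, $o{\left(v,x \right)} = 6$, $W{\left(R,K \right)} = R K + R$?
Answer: $\frac{80557}{3} \approx 26852.0$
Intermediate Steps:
$W{\left(R,K \right)} = R + K R$ ($W{\left(R,K \right)} = K R + R = R + K R$)
$M{\left(B,y \right)} = 9 - B + 12 y$ ($M{\left(B,y \right)} = -3 - \left(B - 12 \left(1 + y\right)\right) = -3 - \left(-12 + B - 12 y\right) = -3 + \left(12 - B + 12 y\right) = 9 - B + 12 y$)
$I{\left(C \right)} = -1$ ($I{\left(C \right)} = -7 + 6 = -1$)
$k{\left(w \right)} = \frac{1}{3}$ ($k{\left(w \right)} = -5 + \frac{31 - -1}{6} = -5 + \frac{31 + 1}{6} = -5 + \frac{1}{6} \cdot 32 = -5 + \frac{16}{3} = \frac{1}{3}$)
$\left(M{\left(-68,-51 \right)} + k{\left(-20 \right)}\right) + 27387 = \left(\left(9 - -68 + 12 \left(-51\right)\right) + \frac{1}{3}\right) + 27387 = \left(\left(9 + 68 - 612\right) + \frac{1}{3}\right) + 27387 = \left(-535 + \frac{1}{3}\right) + 27387 = - \frac{1604}{3} + 27387 = \frac{80557}{3}$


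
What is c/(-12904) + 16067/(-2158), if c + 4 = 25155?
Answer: -130802213/13923416 ≈ -9.3944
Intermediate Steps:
c = 25151 (c = -4 + 25155 = 25151)
c/(-12904) + 16067/(-2158) = 25151/(-12904) + 16067/(-2158) = 25151*(-1/12904) + 16067*(-1/2158) = -25151/12904 - 16067/2158 = -130802213/13923416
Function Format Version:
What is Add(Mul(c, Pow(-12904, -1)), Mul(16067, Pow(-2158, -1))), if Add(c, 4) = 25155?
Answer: Rational(-130802213, 13923416) ≈ -9.3944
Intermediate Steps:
c = 25151 (c = Add(-4, 25155) = 25151)
Add(Mul(c, Pow(-12904, -1)), Mul(16067, Pow(-2158, -1))) = Add(Mul(25151, Pow(-12904, -1)), Mul(16067, Pow(-2158, -1))) = Add(Mul(25151, Rational(-1, 12904)), Mul(16067, Rational(-1, 2158))) = Add(Rational(-25151, 12904), Rational(-16067, 2158)) = Rational(-130802213, 13923416)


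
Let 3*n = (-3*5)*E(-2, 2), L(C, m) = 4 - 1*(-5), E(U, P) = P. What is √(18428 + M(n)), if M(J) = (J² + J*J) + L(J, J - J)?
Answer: √18637 ≈ 136.52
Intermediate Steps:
L(C, m) = 9 (L(C, m) = 4 + 5 = 9)
n = -10 (n = (-3*5*2)/3 = (-15*2)/3 = (⅓)*(-30) = -10)
M(J) = 9 + 2*J² (M(J) = (J² + J*J) + 9 = (J² + J²) + 9 = 2*J² + 9 = 9 + 2*J²)
√(18428 + M(n)) = √(18428 + (9 + 2*(-10)²)) = √(18428 + (9 + 2*100)) = √(18428 + (9 + 200)) = √(18428 + 209) = √18637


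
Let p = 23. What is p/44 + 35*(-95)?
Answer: -146277/44 ≈ -3324.5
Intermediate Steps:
p/44 + 35*(-95) = 23/44 + 35*(-95) = 23*(1/44) - 3325 = 23/44 - 3325 = -146277/44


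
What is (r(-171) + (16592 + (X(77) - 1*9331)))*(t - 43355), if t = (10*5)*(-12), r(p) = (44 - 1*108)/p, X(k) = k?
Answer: -55157459210/171 ≈ -3.2256e+8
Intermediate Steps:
r(p) = -64/p (r(p) = (44 - 108)/p = -64/p)
t = -600 (t = 50*(-12) = -600)
(r(-171) + (16592 + (X(77) - 1*9331)))*(t - 43355) = (-64/(-171) + (16592 + (77 - 1*9331)))*(-600 - 43355) = (-64*(-1/171) + (16592 + (77 - 9331)))*(-43955) = (64/171 + (16592 - 9254))*(-43955) = (64/171 + 7338)*(-43955) = (1254862/171)*(-43955) = -55157459210/171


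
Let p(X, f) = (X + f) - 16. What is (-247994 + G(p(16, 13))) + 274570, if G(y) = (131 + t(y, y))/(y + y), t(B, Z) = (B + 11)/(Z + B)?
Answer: 8984403/338 ≈ 26581.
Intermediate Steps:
p(X, f) = -16 + X + f
t(B, Z) = (11 + B)/(B + Z)
G(y) = (131 + (11 + y)/(2*y))/(2*y) (G(y) = (131 + (11 + y)/(y + y))/(y + y) = (131 + (11 + y)/((2*y)))/((2*y)) = (131 + (1/(2*y))*(11 + y))*(1/(2*y)) = (131 + (11 + y)/(2*y))*(1/(2*y)) = (131 + (11 + y)/(2*y))/(2*y))
(-247994 + G(p(16, 13))) + 274570 = (-247994 + (11 + 263*(-16 + 16 + 13))/(4*(-16 + 16 + 13)²)) + 274570 = (-247994 + (¼)*(11 + 263*13)/13²) + 274570 = (-247994 + (¼)*(1/169)*(11 + 3419)) + 274570 = (-247994 + (¼)*(1/169)*3430) + 274570 = (-247994 + 1715/338) + 274570 = -83820257/338 + 274570 = 8984403/338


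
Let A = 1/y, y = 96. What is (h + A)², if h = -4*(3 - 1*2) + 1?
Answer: 82369/9216 ≈ 8.9376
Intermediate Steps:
A = 1/96 ≈ 0.010417
h = -3 (h = -4*(3 - 2) + 1 = -4*1 + 1 = -4 + 1 = -3)
(h + A)² = (-3 + 1/96)² = (-287/96)² = 82369/9216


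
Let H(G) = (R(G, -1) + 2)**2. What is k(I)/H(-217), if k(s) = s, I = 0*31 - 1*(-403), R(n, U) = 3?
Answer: 403/25 ≈ 16.120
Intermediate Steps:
I = 403 (I = 0 + 403 = 403)
H(G) = 25 (H(G) = (3 + 2)**2 = 5**2 = 25)
k(I)/H(-217) = 403/25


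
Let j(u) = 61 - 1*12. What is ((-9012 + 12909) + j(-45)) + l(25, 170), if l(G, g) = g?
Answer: 4116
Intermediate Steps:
j(u) = 49 (j(u) = 61 - 12 = 49)
((-9012 + 12909) + j(-45)) + l(25, 170) = ((-9012 + 12909) + 49) + 170 = (3897 + 49) + 170 = 3946 + 170 = 4116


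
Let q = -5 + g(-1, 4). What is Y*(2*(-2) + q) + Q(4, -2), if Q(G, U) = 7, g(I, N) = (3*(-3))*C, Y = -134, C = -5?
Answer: -4817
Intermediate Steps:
g(I, N) = 45 (g(I, N) = (3*(-3))*(-5) = -9*(-5) = 45)
q = 40 (q = -5 + 45 = 40)
Y*(2*(-2) + q) + Q(4, -2) = -134*(2*(-2) + 40) + 7 = -134*(-4 + 40) + 7 = -134*36 + 7 = -4824 + 7 = -4817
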